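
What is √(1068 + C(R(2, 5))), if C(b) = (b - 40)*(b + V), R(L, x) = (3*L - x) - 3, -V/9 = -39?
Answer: 3*I*√1510 ≈ 116.58*I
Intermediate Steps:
V = 351 (V = -9*(-39) = 351)
R(L, x) = -3 - x + 3*L (R(L, x) = (-x + 3*L) - 3 = -3 - x + 3*L)
C(b) = (-40 + b)*(351 + b) (C(b) = (b - 40)*(b + 351) = (-40 + b)*(351 + b))
√(1068 + C(R(2, 5))) = √(1068 + (-14040 + (-3 - 1*5 + 3*2)² + 311*(-3 - 1*5 + 3*2))) = √(1068 + (-14040 + (-3 - 5 + 6)² + 311*(-3 - 5 + 6))) = √(1068 + (-14040 + (-2)² + 311*(-2))) = √(1068 + (-14040 + 4 - 622)) = √(1068 - 14658) = √(-13590) = 3*I*√1510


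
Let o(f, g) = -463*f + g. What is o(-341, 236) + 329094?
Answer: 487213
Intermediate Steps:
o(f, g) = g - 463*f
o(-341, 236) + 329094 = (236 - 463*(-341)) + 329094 = (236 + 157883) + 329094 = 158119 + 329094 = 487213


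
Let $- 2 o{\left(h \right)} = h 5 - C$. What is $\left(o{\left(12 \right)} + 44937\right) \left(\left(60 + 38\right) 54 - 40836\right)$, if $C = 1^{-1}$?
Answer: $-1596192180$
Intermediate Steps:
$C = 1$
$o{\left(h \right)} = \frac{1}{2} - \frac{5 h}{2}$ ($o{\left(h \right)} = - \frac{h 5 - 1}{2} = - \frac{5 h - 1}{2} = - \frac{-1 + 5 h}{2} = \frac{1}{2} - \frac{5 h}{2}$)
$\left(o{\left(12 \right)} + 44937\right) \left(\left(60 + 38\right) 54 - 40836\right) = \left(\left(\frac{1}{2} - 30\right) + 44937\right) \left(\left(60 + 38\right) 54 - 40836\right) = \left(\left(\frac{1}{2} - 30\right) + 44937\right) \left(98 \cdot 54 - 40836\right) = \left(- \frac{59}{2} + 44937\right) \left(5292 - 40836\right) = \frac{89815}{2} \left(-35544\right) = -1596192180$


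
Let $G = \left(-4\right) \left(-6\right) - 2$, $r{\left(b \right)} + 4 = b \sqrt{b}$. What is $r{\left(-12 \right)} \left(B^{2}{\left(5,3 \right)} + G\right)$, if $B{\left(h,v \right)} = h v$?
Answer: $-988 - 5928 i \sqrt{3} \approx -988.0 - 10268.0 i$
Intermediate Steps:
$r{\left(b \right)} = -4 + b^{\frac{3}{2}}$ ($r{\left(b \right)} = -4 + b \sqrt{b} = -4 + b^{\frac{3}{2}}$)
$G = 22$ ($G = 24 - 2 = 22$)
$r{\left(-12 \right)} \left(B^{2}{\left(5,3 \right)} + G\right) = \left(-4 + \left(-12\right)^{\frac{3}{2}}\right) \left(\left(5 \cdot 3\right)^{2} + 22\right) = \left(-4 - 24 i \sqrt{3}\right) \left(15^{2} + 22\right) = \left(-4 - 24 i \sqrt{3}\right) \left(225 + 22\right) = \left(-4 - 24 i \sqrt{3}\right) 247 = -988 - 5928 i \sqrt{3}$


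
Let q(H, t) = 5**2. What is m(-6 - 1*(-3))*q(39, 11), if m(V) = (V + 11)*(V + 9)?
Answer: 1200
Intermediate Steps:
q(H, t) = 25
m(V) = (9 + V)*(11 + V) (m(V) = (11 + V)*(9 + V) = (9 + V)*(11 + V))
m(-6 - 1*(-3))*q(39, 11) = (99 + (-6 - 1*(-3))**2 + 20*(-6 - 1*(-3)))*25 = (99 + (-6 + 3)**2 + 20*(-6 + 3))*25 = (99 + (-3)**2 + 20*(-3))*25 = (99 + 9 - 60)*25 = 48*25 = 1200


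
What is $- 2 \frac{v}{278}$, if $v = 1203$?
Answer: $- \frac{1203}{139} \approx -8.6547$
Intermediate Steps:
$- 2 \frac{v}{278} = - 2 \cdot \frac{1203}{278} = - 2 \cdot 1203 \cdot \frac{1}{278} = \left(-2\right) \frac{1203}{278} = - \frac{1203}{139}$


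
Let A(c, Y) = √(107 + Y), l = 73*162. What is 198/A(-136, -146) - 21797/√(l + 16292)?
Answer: -21797*√28118/28118 - 66*I*√39/13 ≈ -129.99 - 31.705*I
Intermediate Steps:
l = 11826
198/A(-136, -146) - 21797/√(l + 16292) = 198/(√(107 - 146)) - 21797/√(11826 + 16292) = 198/(√(-39)) - 21797*√28118/28118 = 198/((I*√39)) - 21797*√28118/28118 = 198*(-I*√39/39) - 21797*√28118/28118 = -66*I*√39/13 - 21797*√28118/28118 = -21797*√28118/28118 - 66*I*√39/13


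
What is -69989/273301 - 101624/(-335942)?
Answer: 2130848093/45906642271 ≈ 0.046417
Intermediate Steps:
-69989/273301 - 101624/(-335942) = -69989*1/273301 - 101624*(-1/335942) = -69989/273301 + 50812/167971 = 2130848093/45906642271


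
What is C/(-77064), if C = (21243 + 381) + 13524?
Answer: -2929/6422 ≈ -0.45609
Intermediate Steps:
C = 35148 (C = 21624 + 13524 = 35148)
C/(-77064) = 35148/(-77064) = 35148*(-1/77064) = -2929/6422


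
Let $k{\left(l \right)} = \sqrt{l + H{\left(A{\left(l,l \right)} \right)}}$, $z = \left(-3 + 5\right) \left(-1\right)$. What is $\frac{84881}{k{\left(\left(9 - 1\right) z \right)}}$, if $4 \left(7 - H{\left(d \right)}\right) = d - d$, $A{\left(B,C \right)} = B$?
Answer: $- \frac{84881 i}{3} \approx - 28294.0 i$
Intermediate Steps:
$H{\left(d \right)} = 7$ ($H{\left(d \right)} = 7 - \frac{d - d}{4} = 7 - 0 = 7 + 0 = 7$)
$z = -2$ ($z = 2 \left(-1\right) = -2$)
$k{\left(l \right)} = \sqrt{7 + l}$ ($k{\left(l \right)} = \sqrt{l + 7} = \sqrt{7 + l}$)
$\frac{84881}{k{\left(\left(9 - 1\right) z \right)}} = \frac{84881}{\sqrt{7 + \left(9 - 1\right) \left(-2\right)}} = \frac{84881}{\sqrt{7 + 8 \left(-2\right)}} = \frac{84881}{\sqrt{7 - 16}} = \frac{84881}{\sqrt{-9}} = \frac{84881}{3 i} = 84881 \left(- \frac{i}{3}\right) = - \frac{84881 i}{3}$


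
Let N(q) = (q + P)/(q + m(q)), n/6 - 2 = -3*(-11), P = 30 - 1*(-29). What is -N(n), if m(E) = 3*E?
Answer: -269/840 ≈ -0.32024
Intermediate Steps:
P = 59 (P = 30 + 29 = 59)
n = 210 (n = 12 + 6*(-3*(-11)) = 12 + 6*33 = 12 + 198 = 210)
N(q) = (59 + q)/(4*q) (N(q) = (q + 59)/(q + 3*q) = (59 + q)/((4*q)) = (59 + q)*(1/(4*q)) = (59 + q)/(4*q))
-N(n) = -(59 + 210)/(4*210) = -269/(4*210) = -1*269/840 = -269/840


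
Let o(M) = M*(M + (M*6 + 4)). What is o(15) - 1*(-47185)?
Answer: 48820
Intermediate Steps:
o(M) = M*(4 + 7*M) (o(M) = M*(M + (6*M + 4)) = M*(M + (4 + 6*M)) = M*(4 + 7*M))
o(15) - 1*(-47185) = 15*(4 + 7*15) - 1*(-47185) = 15*(4 + 105) + 47185 = 15*109 + 47185 = 1635 + 47185 = 48820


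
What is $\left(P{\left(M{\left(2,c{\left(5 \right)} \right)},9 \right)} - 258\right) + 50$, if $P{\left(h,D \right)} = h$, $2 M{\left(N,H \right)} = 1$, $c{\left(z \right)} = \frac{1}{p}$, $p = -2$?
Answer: $- \frac{415}{2} \approx -207.5$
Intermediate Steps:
$c{\left(z \right)} = - \frac{1}{2}$ ($c{\left(z \right)} = \frac{1}{-2} = - \frac{1}{2}$)
$M{\left(N,H \right)} = \frac{1}{2}$ ($M{\left(N,H \right)} = \frac{1}{2} \cdot 1 = \frac{1}{2}$)
$\left(P{\left(M{\left(2,c{\left(5 \right)} \right)},9 \right)} - 258\right) + 50 = \left(\frac{1}{2} - 258\right) + 50 = - \frac{515}{2} + 50 = - \frac{415}{2}$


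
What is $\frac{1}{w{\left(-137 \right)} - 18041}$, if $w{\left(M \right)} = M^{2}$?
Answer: $\frac{1}{728} \approx 0.0013736$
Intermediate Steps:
$\frac{1}{w{\left(-137 \right)} - 18041} = \frac{1}{\left(-137\right)^{2} - 18041} = \frac{1}{18769 - 18041} = \frac{1}{728}$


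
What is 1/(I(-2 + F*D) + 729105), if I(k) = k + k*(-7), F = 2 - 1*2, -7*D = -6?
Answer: 1/729117 ≈ 1.3715e-6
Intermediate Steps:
D = 6/7 (D = -⅐*(-6) = 6/7 ≈ 0.85714)
F = 0 (F = 2 - 2 = 0)
I(k) = -6*k (I(k) = k - 7*k = -6*k)
1/(I(-2 + F*D) + 729105) = 1/(-6*(-2 + 0*(6/7)) + 729105) = 1/(-6*(-2 + 0) + 729105) = 1/(-6*(-2) + 729105) = 1/(12 + 729105) = 1/729117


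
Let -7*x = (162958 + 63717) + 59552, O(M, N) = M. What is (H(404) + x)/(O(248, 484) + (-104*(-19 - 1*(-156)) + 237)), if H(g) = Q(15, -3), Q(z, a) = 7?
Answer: 286178/96341 ≈ 2.9705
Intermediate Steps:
H(g) = 7
x = -286227/7 (x = -((162958 + 63717) + 59552)/7 = -(226675 + 59552)/7 = -1/7*286227 = -286227/7 ≈ -40890.)
(H(404) + x)/(O(248, 484) + (-104*(-19 - 1*(-156)) + 237)) = (7 - 286227/7)/(248 + (-104*(-19 - 1*(-156)) + 237)) = -286178/(7*(248 + (-104*(-19 + 156) + 237))) = -286178/(7*(248 + (-104*137 + 237))) = -286178/(7*(248 + (-14248 + 237))) = -286178/(7*(248 - 14011)) = -286178/7/(-13763) = -286178/7*(-1/13763) = 286178/96341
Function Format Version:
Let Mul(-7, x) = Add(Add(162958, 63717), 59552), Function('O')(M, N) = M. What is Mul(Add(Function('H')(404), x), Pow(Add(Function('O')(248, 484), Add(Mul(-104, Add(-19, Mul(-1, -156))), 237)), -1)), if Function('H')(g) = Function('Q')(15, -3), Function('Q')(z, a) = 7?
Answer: Rational(286178, 96341) ≈ 2.9705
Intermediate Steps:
Function('H')(g) = 7
x = Rational(-286227, 7) (x = Mul(Rational(-1, 7), Add(Add(162958, 63717), 59552)) = Mul(Rational(-1, 7), Add(226675, 59552)) = Mul(Rational(-1, 7), 286227) = Rational(-286227, 7) ≈ -40890.)
Mul(Add(Function('H')(404), x), Pow(Add(Function('O')(248, 484), Add(Mul(-104, Add(-19, Mul(-1, -156))), 237)), -1)) = Mul(Add(7, Rational(-286227, 7)), Pow(Add(248, Add(Mul(-104, Add(-19, Mul(-1, -156))), 237)), -1)) = Mul(Rational(-286178, 7), Pow(Add(248, Add(Mul(-104, Add(-19, 156)), 237)), -1)) = Mul(Rational(-286178, 7), Pow(Add(248, Add(Mul(-104, 137), 237)), -1)) = Mul(Rational(-286178, 7), Pow(Add(248, Add(-14248, 237)), -1)) = Mul(Rational(-286178, 7), Pow(Add(248, -14011), -1)) = Mul(Rational(-286178, 7), Pow(-13763, -1)) = Mul(Rational(-286178, 7), Rational(-1, 13763)) = Rational(286178, 96341)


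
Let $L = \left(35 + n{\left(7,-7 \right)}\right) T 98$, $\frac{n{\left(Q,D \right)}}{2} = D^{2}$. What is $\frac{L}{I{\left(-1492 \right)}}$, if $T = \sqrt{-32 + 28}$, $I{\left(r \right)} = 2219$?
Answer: $\frac{3724 i}{317} \approx 11.748 i$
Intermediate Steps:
$n{\left(Q,D \right)} = 2 D^{2}$
$T = 2 i$ ($T = \sqrt{-4} = 2 i \approx 2.0 i$)
$L = 26068 i$ ($L = \left(35 + 2 \left(-7\right)^{2}\right) 2 i 98 = \left(35 + 2 \cdot 49\right) 2 i 98 = \left(35 + 98\right) 2 i 98 = 133 \cdot 2 i 98 = 266 i 98 = 26068 i \approx 26068.0 i$)
$\frac{L}{I{\left(-1492 \right)}} = \frac{26068 i}{2219} = 26068 i \frac{1}{2219} = \frac{3724 i}{317}$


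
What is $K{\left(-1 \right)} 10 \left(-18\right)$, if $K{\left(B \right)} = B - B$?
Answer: $0$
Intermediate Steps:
$K{\left(B \right)} = 0$
$K{\left(-1 \right)} 10 \left(-18\right) = 0 \cdot 10 \left(-18\right) = 0 \left(-18\right) = 0$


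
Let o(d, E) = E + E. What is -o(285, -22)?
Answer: 44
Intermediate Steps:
o(d, E) = 2*E
-o(285, -22) = -2*(-22) = -1*(-44) = 44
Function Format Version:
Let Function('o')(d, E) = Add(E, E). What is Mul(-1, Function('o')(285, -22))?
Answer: 44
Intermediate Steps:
Function('o')(d, E) = Mul(2, E)
Mul(-1, Function('o')(285, -22)) = Mul(-1, Mul(2, -22)) = Mul(-1, -44) = 44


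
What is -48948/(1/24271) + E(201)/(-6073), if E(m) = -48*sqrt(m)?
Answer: -1188016908 + 48*sqrt(201)/6073 ≈ -1.1880e+9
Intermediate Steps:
-48948/(1/24271) + E(201)/(-6073) = -48948/(1/24271) - 48*sqrt(201)/(-6073) = -48948/1/24271 - 48*sqrt(201)*(-1/6073) = -48948*24271 + 48*sqrt(201)/6073 = -1188016908 + 48*sqrt(201)/6073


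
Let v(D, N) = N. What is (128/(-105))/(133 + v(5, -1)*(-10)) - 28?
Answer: -420548/15015 ≈ -28.009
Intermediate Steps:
(128/(-105))/(133 + v(5, -1)*(-10)) - 28 = (128/(-105))/(133 - 1*(-10)) - 28 = (128*(-1/105))/(133 + 10) - 28 = -128/105/143 - 28 = (1/143)*(-128/105) - 28 = -128/15015 - 28 = -420548/15015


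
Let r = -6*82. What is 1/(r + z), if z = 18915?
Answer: 1/18423 ≈ 5.4280e-5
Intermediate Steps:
r = -492
1/(r + z) = 1/(-492 + 18915) = 1/18423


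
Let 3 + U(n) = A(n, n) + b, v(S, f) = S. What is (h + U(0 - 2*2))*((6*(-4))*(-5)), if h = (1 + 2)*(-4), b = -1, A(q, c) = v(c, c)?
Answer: -2400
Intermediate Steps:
A(q, c) = c
h = -12 (h = 3*(-4) = -12)
U(n) = -4 + n (U(n) = -3 + (n - 1) = -3 + (-1 + n) = -4 + n)
(h + U(0 - 2*2))*((6*(-4))*(-5)) = (-12 + (-4 + (0 - 2*2)))*((6*(-4))*(-5)) = (-12 + (-4 + (0 - 4)))*(-24*(-5)) = (-12 + (-4 - 4))*120 = (-12 - 8)*120 = -20*120 = -2400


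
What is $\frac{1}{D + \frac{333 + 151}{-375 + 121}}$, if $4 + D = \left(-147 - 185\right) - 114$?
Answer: $- \frac{127}{57392} \approx -0.0022129$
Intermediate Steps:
$D = -450$ ($D = -4 - 446 = -450$)
$\frac{1}{D + \frac{333 + 151}{-375 + 121}} = \frac{1}{-450 + \frac{333 + 151}{-375 + 121}} = \frac{1}{-450 + \frac{484}{-254}} = \frac{1}{-450 + 484 \left(- \frac{1}{254}\right)} = \frac{1}{-450 - \frac{242}{127}} = \frac{1}{- \frac{57392}{127}} = - \frac{127}{57392}$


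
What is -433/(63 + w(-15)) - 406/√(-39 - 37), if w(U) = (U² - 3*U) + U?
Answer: -433/318 + 203*I*√19/19 ≈ -1.3616 + 46.571*I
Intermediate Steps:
w(U) = U² - 2*U
-433/(63 + w(-15)) - 406/√(-39 - 37) = -433/(63 - 15*(-2 - 15)) - 406/√(-39 - 37) = -433/(63 - 15*(-17)) - 406*(-I*√19/38) = -433/(63 + 255) - 406*(-I*√19/38) = -433/318 - (-203)*I*√19/19 = -433*1/318 + 203*I*√19/19 = -433/318 + 203*I*√19/19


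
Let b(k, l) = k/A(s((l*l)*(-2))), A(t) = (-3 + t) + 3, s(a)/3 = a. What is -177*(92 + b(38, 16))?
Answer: -4167583/256 ≈ -16280.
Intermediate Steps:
s(a) = 3*a
A(t) = t
b(k, l) = -k/(6*l²) (b(k, l) = k/((3*((l*l)*(-2)))) = k/((3*(l²*(-2)))) = k/((3*(-2*l²))) = k/((-6*l²)) = k*(-1/(6*l²)) = -k/(6*l²))
-177*(92 + b(38, 16)) = -177*(92 - ⅙*38/16²) = -177*(92 - ⅙*38*1/256) = -177*(92 - 19/768) = -177*70637/768 = -4167583/256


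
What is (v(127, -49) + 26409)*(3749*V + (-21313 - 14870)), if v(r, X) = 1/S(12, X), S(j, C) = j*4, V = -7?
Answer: -39566628829/24 ≈ -1.6486e+9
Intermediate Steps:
S(j, C) = 4*j
v(r, X) = 1/48 (v(r, X) = 1/(4*12) = 1/48)
(v(127, -49) + 26409)*(3749*V + (-21313 - 14870)) = (1/48 + 26409)*(3749*(-7) + (-21313 - 14870)) = 1267633*(-26243 - 36183)/48 = (1267633/48)*(-62426) = -39566628829/24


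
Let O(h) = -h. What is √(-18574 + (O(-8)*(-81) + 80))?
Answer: I*√19142 ≈ 138.35*I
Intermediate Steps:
√(-18574 + (O(-8)*(-81) + 80)) = √(-18574 + (-1*(-8)*(-81) + 80)) = √(-18574 + (8*(-81) + 80)) = √(-18574 + (-648 + 80)) = √(-18574 - 568) = √(-19142) = I*√19142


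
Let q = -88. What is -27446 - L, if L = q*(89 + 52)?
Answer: -15038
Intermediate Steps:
L = -12408 (L = -88*(89 + 52) = -88*141 = -12408)
-27446 - L = -27446 - 1*(-12408) = -27446 + 12408 = -15038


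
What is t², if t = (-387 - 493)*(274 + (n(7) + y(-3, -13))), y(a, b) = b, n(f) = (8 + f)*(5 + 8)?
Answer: 161025638400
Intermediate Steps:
n(f) = 104 + 13*f (n(f) = (8 + f)*13 = 104 + 13*f)
t = -401280 (t = (-387 - 493)*(274 + ((104 + 13*7) - 13)) = -880*(274 + ((104 + 91) - 13)) = -880*(274 + (195 - 13)) = -880*(274 + 182) = -880*456 = -401280)
t² = (-401280)² = 161025638400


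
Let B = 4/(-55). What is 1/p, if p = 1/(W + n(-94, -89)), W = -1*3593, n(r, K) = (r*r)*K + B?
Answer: -43449839/55 ≈ -7.9000e+5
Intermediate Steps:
B = -4/55 (B = 4*(-1/55) = -4/55 ≈ -0.072727)
n(r, K) = -4/55 + K*r² (n(r, K) = (r*r)*K - 4/55 = r²*K - 4/55 = K*r² - 4/55 = -4/55 + K*r²)
W = -3593
p = -55/43449839 (p = 1/(-3593 + (-4/55 - 89*(-94)²)) = 1/(-3593 + (-4/55 - 89*8836)) = 1/(-3593 + (-4/55 - 786404)) = 1/(-3593 - 43252224/55) = 1/(-43449839/55) = -55/43449839 ≈ -1.2658e-6)
1/p = 1/(-55/43449839) = -43449839/55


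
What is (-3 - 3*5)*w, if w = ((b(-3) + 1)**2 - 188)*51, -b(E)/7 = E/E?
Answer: 139536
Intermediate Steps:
b(E) = -7 (b(E) = -7*E/E = -7*1 = -7)
w = -7752 (w = ((-7 + 1)**2 - 188)*51 = ((-6)**2 - 188)*51 = (36 - 188)*51 = -152*51 = -7752)
(-3 - 3*5)*w = (-3 - 3*5)*(-7752) = (-3 - 15)*(-7752) = -18*(-7752) = 139536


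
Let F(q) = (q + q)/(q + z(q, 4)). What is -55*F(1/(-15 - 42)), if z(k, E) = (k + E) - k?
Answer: 110/227 ≈ 0.48458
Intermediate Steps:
z(k, E) = E (z(k, E) = (E + k) - k = E)
F(q) = 2*q/(4 + q) (F(q) = (q + q)/(q + 4) = (2*q)/(4 + q) = 2*q/(4 + q))
-55*F(1/(-15 - 42)) = -110/((-15 - 42)*(4 + 1/(-15 - 42))) = -110/((-57)*(4 + 1/(-57))) = -110*(-1)/(57*(4 - 1/57)) = -110*(-1)/(57*227/57) = -110*(-1)*57/(57*227) = -55*(-2/227) = 110/227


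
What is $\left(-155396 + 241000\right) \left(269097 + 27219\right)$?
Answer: $25365834864$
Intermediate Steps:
$\left(-155396 + 241000\right) \left(269097 + 27219\right) = 85604 \cdot 296316 = 25365834864$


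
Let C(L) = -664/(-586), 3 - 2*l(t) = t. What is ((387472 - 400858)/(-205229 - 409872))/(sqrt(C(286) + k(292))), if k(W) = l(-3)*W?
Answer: 6693*sqrt(753010)/7904047850 ≈ 0.00073480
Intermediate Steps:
l(t) = 3/2 - t/2
C(L) = 332/293 (C(L) = -664*(-1/586) = 332/293)
k(W) = 3*W (k(W) = (3/2 - 1/2*(-3))*W = (3/2 + 3/2)*W = 3*W)
((387472 - 400858)/(-205229 - 409872))/(sqrt(C(286) + k(292))) = ((387472 - 400858)/(-205229 - 409872))/(sqrt(332/293 + 3*292)) = (-13386/(-615101))/(sqrt(332/293 + 876)) = (-13386*(-1/615101))/(sqrt(257000/293)) = 13386/(615101*((10*sqrt(753010)/293))) = 13386*(sqrt(753010)/25700)/615101 = 6693*sqrt(753010)/7904047850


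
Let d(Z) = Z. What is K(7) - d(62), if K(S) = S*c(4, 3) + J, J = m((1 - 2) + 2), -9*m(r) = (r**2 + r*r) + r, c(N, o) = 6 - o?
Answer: -124/3 ≈ -41.333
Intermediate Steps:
m(r) = -2*r**2/9 - r/9 (m(r) = -((r**2 + r*r) + r)/9 = -((r**2 + r**2) + r)/9 = -(2*r**2 + r)/9 = -(r + 2*r**2)/9 = -2*r**2/9 - r/9)
J = -1/3 (J = -((1 - 2) + 2)*(1 + 2*((1 - 2) + 2))/9 = -(-1 + 2)*(1 + 2*(-1 + 2))/9 = -1/9*1*(1 + 2*1) = -1/9*1*(1 + 2) = -1/9*1*3 = -1/3 ≈ -0.33333)
K(S) = -1/3 + 3*S (K(S) = S*(6 - 1*3) - 1/3 = S*(6 - 3) - 1/3 = S*3 - 1/3 = 3*S - 1/3 = -1/3 + 3*S)
K(7) - d(62) = (-1/3 + 3*7) - 1*62 = (-1/3 + 21) - 62 = 62/3 - 62 = -124/3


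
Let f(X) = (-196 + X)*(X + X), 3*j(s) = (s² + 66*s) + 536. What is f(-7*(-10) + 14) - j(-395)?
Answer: -62313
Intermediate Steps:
j(s) = 536/3 + 22*s + s²/3 (j(s) = ((s² + 66*s) + 536)/3 = (536 + s² + 66*s)/3 = 536/3 + 22*s + s²/3)
f(X) = 2*X*(-196 + X) (f(X) = (-196 + X)*(2*X) = 2*X*(-196 + X))
f(-7*(-10) + 14) - j(-395) = 2*(-7*(-10) + 14)*(-196 + (-7*(-10) + 14)) - (536/3 + 22*(-395) + (⅓)*(-395)²) = 2*(70 + 14)*(-196 + (70 + 14)) - (536/3 - 8690 + (⅓)*156025) = 2*84*(-196 + 84) - (536/3 - 8690 + 156025/3) = 2*84*(-112) - 1*43497 = -18816 - 43497 = -62313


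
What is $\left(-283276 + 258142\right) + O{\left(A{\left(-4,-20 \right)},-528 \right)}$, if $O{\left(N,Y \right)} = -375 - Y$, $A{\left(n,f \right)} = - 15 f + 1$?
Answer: $-24981$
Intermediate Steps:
$A{\left(n,f \right)} = 1 - 15 f$
$\left(-283276 + 258142\right) + O{\left(A{\left(-4,-20 \right)},-528 \right)} = \left(-283276 + 258142\right) - -153 = -25134 + \left(-375 + 528\right) = -25134 + 153 = -24981$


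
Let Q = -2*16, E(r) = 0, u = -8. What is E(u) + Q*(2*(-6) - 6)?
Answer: 576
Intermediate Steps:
Q = -32
E(u) + Q*(2*(-6) - 6) = 0 - 32*(2*(-6) - 6) = 0 - 32*(-12 - 6) = 0 - 32*(-18) = 0 + 576 = 576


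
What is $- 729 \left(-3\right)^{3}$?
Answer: $19683$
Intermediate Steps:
$- 729 \left(-3\right)^{3} = \left(-729\right) \left(-27\right) = 19683$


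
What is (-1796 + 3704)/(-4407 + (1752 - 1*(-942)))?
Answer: -636/571 ≈ -1.1138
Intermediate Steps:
(-1796 + 3704)/(-4407 + (1752 - 1*(-942))) = 1908/(-4407 + (1752 + 942)) = 1908/(-4407 + 2694) = 1908/(-1713) = 1908*(-1/1713) = -636/571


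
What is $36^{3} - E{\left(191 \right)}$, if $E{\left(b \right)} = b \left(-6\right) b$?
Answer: $265542$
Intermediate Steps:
$E{\left(b \right)} = - 6 b^{2}$ ($E{\left(b \right)} = - 6 b b = - 6 b^{2}$)
$36^{3} - E{\left(191 \right)} = 36^{3} - - 6 \cdot 191^{2} = 46656 - \left(-6\right) 36481 = 46656 - -218886 = 46656 + 218886 = 265542$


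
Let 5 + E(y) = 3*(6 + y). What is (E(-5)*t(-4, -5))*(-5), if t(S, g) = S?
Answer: -40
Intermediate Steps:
E(y) = 13 + 3*y (E(y) = -5 + 3*(6 + y) = -5 + (18 + 3*y) = 13 + 3*y)
(E(-5)*t(-4, -5))*(-5) = ((13 + 3*(-5))*(-4))*(-5) = ((13 - 15)*(-4))*(-5) = -2*(-4)*(-5) = 8*(-5) = -40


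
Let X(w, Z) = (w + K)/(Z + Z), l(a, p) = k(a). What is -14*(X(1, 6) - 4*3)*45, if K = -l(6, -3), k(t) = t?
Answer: 15645/2 ≈ 7822.5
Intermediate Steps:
l(a, p) = a
K = -6 (K = -1*6 = -6)
X(w, Z) = (-6 + w)/(2*Z) (X(w, Z) = (w - 6)/(Z + Z) = (-6 + w)/((2*Z)) = (-6 + w)*(1/(2*Z)) = (-6 + w)/(2*Z))
-14*(X(1, 6) - 4*3)*45 = -14*((1/2)*(-6 + 1)/6 - 4*3)*45 = -14*((1/2)*(1/6)*(-5) - 12)*45 = -14*(-5/12 - 12)*45 = -14*(-149/12)*45 = (1043/6)*45 = 15645/2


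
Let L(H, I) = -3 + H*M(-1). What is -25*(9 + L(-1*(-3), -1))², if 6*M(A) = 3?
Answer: -5625/4 ≈ -1406.3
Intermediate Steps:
M(A) = ½ (M(A) = (⅙)*3 = ½)
L(H, I) = -3 + H/2 (L(H, I) = -3 + H*(½) = -3 + H/2)
-25*(9 + L(-1*(-3), -1))² = -25*(9 + (-3 + (-1*(-3))/2))² = -25*(9 + (-3 + (½)*3))² = -25*(9 + (-3 + 3/2))² = -25*(9 - 3/2)² = -25*(15/2)² = -25*225/4 = -5625/4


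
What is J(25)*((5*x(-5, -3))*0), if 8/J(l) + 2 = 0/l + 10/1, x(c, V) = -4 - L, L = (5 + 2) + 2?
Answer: 0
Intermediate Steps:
L = 9 (L = 7 + 2 = 9)
x(c, V) = -13 (x(c, V) = -4 - 1*9 = -4 - 9 = -13)
J(l) = 1 (J(l) = 8/(-2 + (0/l + 10/1)) = 8/(-2 + (0 + 10*1)) = 8/(-2 + (0 + 10)) = 8/(-2 + 10) = 8/8 = 8*(1/8) = 1)
J(25)*((5*x(-5, -3))*0) = 1*((5*(-13))*0) = 1*(-65*0) = 1*0 = 0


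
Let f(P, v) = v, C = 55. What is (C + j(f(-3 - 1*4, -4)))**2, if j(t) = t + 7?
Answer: 3364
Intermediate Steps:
j(t) = 7 + t
(C + j(f(-3 - 1*4, -4)))**2 = (55 + (7 - 4))**2 = (55 + 3)**2 = 58**2 = 3364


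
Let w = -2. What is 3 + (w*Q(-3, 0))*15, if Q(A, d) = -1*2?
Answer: 63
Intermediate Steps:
Q(A, d) = -2
3 + (w*Q(-3, 0))*15 = 3 - 2*(-2)*15 = 3 + 4*15 = 3 + 60 = 63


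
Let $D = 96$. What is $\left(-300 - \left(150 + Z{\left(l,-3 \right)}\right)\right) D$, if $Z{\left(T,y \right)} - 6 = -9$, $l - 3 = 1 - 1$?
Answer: $-42912$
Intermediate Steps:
$l = 3$ ($l = 3 + \left(1 - 1\right) = 3 + 0 = 3$)
$Z{\left(T,y \right)} = -3$ ($Z{\left(T,y \right)} = 6 - 9 = -3$)
$\left(-300 - \left(150 + Z{\left(l,-3 \right)}\right)\right) D = \left(-300 - 147\right) 96 = \left(-447\right) 96 = -42912$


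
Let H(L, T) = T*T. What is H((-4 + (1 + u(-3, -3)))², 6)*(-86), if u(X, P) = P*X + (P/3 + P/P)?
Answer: -3096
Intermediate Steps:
u(X, P) = 1 + P/3 + P*X (u(X, P) = P*X + (P*(⅓) + 1) = P*X + (P/3 + 1) = P*X + (1 + P/3) = 1 + P/3 + P*X)
H(L, T) = T²
H((-4 + (1 + u(-3, -3)))², 6)*(-86) = 6²*(-86) = 36*(-86) = -3096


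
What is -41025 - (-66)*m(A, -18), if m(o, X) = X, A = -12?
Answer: -42213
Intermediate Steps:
-41025 - (-66)*m(A, -18) = -41025 - (-66)*(-18) = -41025 - 1*1188 = -41025 - 1188 = -42213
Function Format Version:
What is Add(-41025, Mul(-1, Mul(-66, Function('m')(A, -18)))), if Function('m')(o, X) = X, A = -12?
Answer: -42213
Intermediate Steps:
Add(-41025, Mul(-1, Mul(-66, Function('m')(A, -18)))) = Add(-41025, Mul(-1, Mul(-66, -18))) = Add(-41025, Mul(-1, 1188)) = Add(-41025, -1188) = -42213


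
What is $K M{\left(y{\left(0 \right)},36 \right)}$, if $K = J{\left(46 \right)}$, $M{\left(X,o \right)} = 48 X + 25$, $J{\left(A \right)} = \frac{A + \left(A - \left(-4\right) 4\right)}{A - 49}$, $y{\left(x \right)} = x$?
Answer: $-900$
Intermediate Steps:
$J{\left(A \right)} = \frac{16 + 2 A}{-49 + A}$ ($J{\left(A \right)} = \frac{A + \left(A - -16\right)}{-49 + A} = \frac{A + \left(A + 16\right)}{-49 + A} = \frac{A + \left(16 + A\right)}{-49 + A} = \frac{16 + 2 A}{-49 + A}$)
$M{\left(X,o \right)} = 25 + 48 X$
$K = -36$ ($K = \frac{2 \left(8 + 46\right)}{-49 + 46} = 2 \frac{1}{-3} \cdot 54 = 2 \left(- \frac{1}{3}\right) 54 = -36$)
$K M{\left(y{\left(0 \right)},36 \right)} = - 36 \left(25 + 48 \cdot 0\right) = - 36 \left(25 + 0\right) = \left(-36\right) 25 = -900$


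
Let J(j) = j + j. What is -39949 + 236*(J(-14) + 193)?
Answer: -1009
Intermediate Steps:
J(j) = 2*j
-39949 + 236*(J(-14) + 193) = -39949 + 236*(2*(-14) + 193) = -39949 + 236*(-28 + 193) = -39949 + 236*165 = -39949 + 38940 = -1009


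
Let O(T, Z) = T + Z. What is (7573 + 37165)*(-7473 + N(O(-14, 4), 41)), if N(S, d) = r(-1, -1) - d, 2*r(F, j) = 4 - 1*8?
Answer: -336250808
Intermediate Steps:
r(F, j) = -2 (r(F, j) = (4 - 1*8)/2 = (4 - 8)/2 = (½)*(-4) = -2)
N(S, d) = -2 - d
(7573 + 37165)*(-7473 + N(O(-14, 4), 41)) = (7573 + 37165)*(-7473 + (-2 - 1*41)) = 44738*(-7473 + (-2 - 41)) = 44738*(-7473 - 43) = 44738*(-7516) = -336250808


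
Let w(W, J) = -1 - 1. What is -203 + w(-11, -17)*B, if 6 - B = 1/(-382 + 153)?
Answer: -49237/229 ≈ -215.01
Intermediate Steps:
w(W, J) = -2
B = 1375/229 (B = 6 - 1/(-382 + 153) = 6 - 1/(-229) = 6 - 1*(-1/229) = 6 + 1/229 = 1375/229 ≈ 6.0044)
-203 + w(-11, -17)*B = -203 - 2*1375/229 = -203 - 2750/229 = -49237/229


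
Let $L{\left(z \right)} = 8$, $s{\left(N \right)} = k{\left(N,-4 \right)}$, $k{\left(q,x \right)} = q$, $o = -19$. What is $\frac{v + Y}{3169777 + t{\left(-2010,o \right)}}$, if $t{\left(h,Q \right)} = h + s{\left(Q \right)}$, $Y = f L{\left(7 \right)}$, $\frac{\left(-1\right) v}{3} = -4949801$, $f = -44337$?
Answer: $\frac{59649}{13036} \approx 4.5757$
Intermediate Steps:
$v = 14849403$ ($v = \left(-3\right) \left(-4949801\right) = 14849403$)
$s{\left(N \right)} = N$
$Y = -354696$ ($Y = \left(-44337\right) 8 = -354696$)
$t{\left(h,Q \right)} = Q + h$ ($t{\left(h,Q \right)} = h + Q = Q + h$)
$\frac{v + Y}{3169777 + t{\left(-2010,o \right)}} = \frac{14849403 - 354696}{3169777 - 2029} = \frac{14494707}{3169777 - 2029} = \frac{14494707}{3167748} = 14494707 \cdot \frac{1}{3167748} = \frac{59649}{13036}$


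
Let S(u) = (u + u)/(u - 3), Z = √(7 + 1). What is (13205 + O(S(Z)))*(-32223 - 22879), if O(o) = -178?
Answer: -717813754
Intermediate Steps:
Z = 2*√2 (Z = √8 = 2*√2 ≈ 2.8284)
S(u) = 2*u/(-3 + u) (S(u) = (2*u)/(-3 + u) = 2*u/(-3 + u))
(13205 + O(S(Z)))*(-32223 - 22879) = (13205 - 178)*(-32223 - 22879) = 13027*(-55102) = -717813754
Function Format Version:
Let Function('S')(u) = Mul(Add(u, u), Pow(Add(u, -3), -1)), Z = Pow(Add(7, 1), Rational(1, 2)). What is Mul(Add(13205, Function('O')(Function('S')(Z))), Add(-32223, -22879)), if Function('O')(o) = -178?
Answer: -717813754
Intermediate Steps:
Z = Mul(2, Pow(2, Rational(1, 2))) (Z = Pow(8, Rational(1, 2)) = Mul(2, Pow(2, Rational(1, 2))) ≈ 2.8284)
Function('S')(u) = Mul(2, u, Pow(Add(-3, u), -1)) (Function('S')(u) = Mul(Mul(2, u), Pow(Add(-3, u), -1)) = Mul(2, u, Pow(Add(-3, u), -1)))
Mul(Add(13205, Function('O')(Function('S')(Z))), Add(-32223, -22879)) = Mul(Add(13205, -178), Add(-32223, -22879)) = Mul(13027, -55102) = -717813754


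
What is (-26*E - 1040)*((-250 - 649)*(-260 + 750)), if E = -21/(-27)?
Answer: 4203346420/9 ≈ 4.6704e+8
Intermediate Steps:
E = 7/9 (E = -21*(-1/27) = 7/9 ≈ 0.77778)
(-26*E - 1040)*((-250 - 649)*(-260 + 750)) = (-26*7/9 - 1040)*((-250 - 649)*(-260 + 750)) = (-182/9 - 1040)*(-899*490) = -9542/9*(-440510) = 4203346420/9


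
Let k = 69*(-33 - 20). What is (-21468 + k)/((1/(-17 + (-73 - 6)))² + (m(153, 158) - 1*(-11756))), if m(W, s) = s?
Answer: -9262080/4391977 ≈ -2.1089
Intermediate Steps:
k = -3657 (k = 69*(-53) = -3657)
(-21468 + k)/((1/(-17 + (-73 - 6)))² + (m(153, 158) - 1*(-11756))) = (-21468 - 3657)/((1/(-17 + (-73 - 6)))² + (158 - 1*(-11756))) = -25125/((1/(-17 - 79))² + (158 + 11756)) = -25125/((1/(-96))² + 11914) = -25125/((-1/96)² + 11914) = -25125/(1/9216 + 11914) = -25125/109799425/9216 = -25125*9216/109799425 = -9262080/4391977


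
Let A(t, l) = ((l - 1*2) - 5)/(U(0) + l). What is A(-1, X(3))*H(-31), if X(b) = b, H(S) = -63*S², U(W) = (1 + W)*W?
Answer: 80724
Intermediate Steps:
U(W) = W*(1 + W)
A(t, l) = (-7 + l)/l (A(t, l) = ((l - 1*2) - 5)/(0*(1 + 0) + l) = ((l - 2) - 5)/(0*1 + l) = ((-2 + l) - 5)/(0 + l) = (-7 + l)/l)
A(-1, X(3))*H(-31) = ((-7 + 3)/3)*(-63*(-31)²) = ((⅓)*(-4))*(-63*961) = -4/3*(-60543) = 80724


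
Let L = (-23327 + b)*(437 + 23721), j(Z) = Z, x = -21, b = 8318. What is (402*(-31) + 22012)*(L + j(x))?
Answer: -3462710080650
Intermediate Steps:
L = -362587422 (L = (-23327 + 8318)*(437 + 23721) = -15009*24158 = -362587422)
(402*(-31) + 22012)*(L + j(x)) = (402*(-31) + 22012)*(-362587422 - 21) = (-12462 + 22012)*(-362587443) = 9550*(-362587443) = -3462710080650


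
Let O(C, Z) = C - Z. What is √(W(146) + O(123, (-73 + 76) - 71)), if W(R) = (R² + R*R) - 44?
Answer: √42779 ≈ 206.83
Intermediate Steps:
W(R) = -44 + 2*R² (W(R) = (R² + R²) - 44 = 2*R² - 44 = -44 + 2*R²)
√(W(146) + O(123, (-73 + 76) - 71)) = √((-44 + 2*146²) + (123 - ((-73 + 76) - 71))) = √((-44 + 2*21316) + (123 - (3 - 71))) = √((-44 + 42632) + (123 - 1*(-68))) = √(42588 + (123 + 68)) = √(42588 + 191) = √42779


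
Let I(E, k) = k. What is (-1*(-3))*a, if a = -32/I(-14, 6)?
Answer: -16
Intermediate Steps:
a = -16/3 (a = -32/6 = -32*1/6 = -16/3 ≈ -5.3333)
(-1*(-3))*a = -1*(-3)*(-16/3) = 3*(-16/3) = -16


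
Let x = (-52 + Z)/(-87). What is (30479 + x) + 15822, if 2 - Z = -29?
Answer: 1342736/29 ≈ 46301.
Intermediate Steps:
Z = 31 (Z = 2 - 1*(-29) = 2 + 29 = 31)
x = 7/29 (x = (-52 + 31)/(-87) = -1/87*(-21) = 7/29 ≈ 0.24138)
(30479 + x) + 15822 = (30479 + 7/29) + 15822 = 883898/29 + 15822 = 1342736/29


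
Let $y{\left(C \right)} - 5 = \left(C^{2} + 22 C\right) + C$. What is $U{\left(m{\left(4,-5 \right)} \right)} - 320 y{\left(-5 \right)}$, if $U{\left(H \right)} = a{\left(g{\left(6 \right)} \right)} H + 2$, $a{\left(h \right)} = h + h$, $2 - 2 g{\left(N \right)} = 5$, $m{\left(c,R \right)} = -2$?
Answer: $27208$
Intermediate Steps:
$g{\left(N \right)} = - \frac{3}{2}$ ($g{\left(N \right)} = 1 - \frac{5}{2} = - \frac{3}{2}$)
$y{\left(C \right)} = 5 + C^{2} + 23 C$ ($y{\left(C \right)} = 5 + \left(\left(C^{2} + 22 C\right) + C\right) = 5 + \left(C^{2} + 23 C\right) = 5 + C^{2} + 23 C$)
$a{\left(h \right)} = 2 h$
$U{\left(H \right)} = 2 - 3 H$ ($U{\left(H \right)} = 2 \left(- \frac{3}{2}\right) H + 2 = - 3 H + 2 = 2 - 3 H$)
$U{\left(m{\left(4,-5 \right)} \right)} - 320 y{\left(-5 \right)} = \left(2 - -6\right) - 320 \left(5 + \left(-5\right)^{2} + 23 \left(-5\right)\right) = \left(2 + 6\right) - 320 \left(5 + 25 - 115\right) = 8 - -27200 = 8 + 27200 = 27208$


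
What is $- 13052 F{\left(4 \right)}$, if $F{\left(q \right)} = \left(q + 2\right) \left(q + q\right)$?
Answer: $-626496$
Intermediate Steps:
$F{\left(q \right)} = 2 q \left(2 + q\right)$ ($F{\left(q \right)} = \left(2 + q\right) 2 q = 2 q \left(2 + q\right)$)
$- 13052 F{\left(4 \right)} = - 13052 \cdot 2 \cdot 4 \left(2 + 4\right) = - 13052 \cdot 2 \cdot 4 \cdot 6 = \left(-13052\right) 48 = -626496$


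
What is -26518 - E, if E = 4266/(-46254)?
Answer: -204426551/7709 ≈ -26518.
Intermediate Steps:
E = -711/7709 (E = 4266*(-1/46254) = -711/7709 ≈ -0.092230)
-26518 - E = -26518 - 1*(-711/7709) = -26518 + 711/7709 = -204426551/7709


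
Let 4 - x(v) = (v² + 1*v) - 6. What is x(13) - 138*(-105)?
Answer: 14318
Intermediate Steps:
x(v) = 10 - v - v² (x(v) = 4 - ((v² + 1*v) - 6) = 4 - ((v² + v) - 6) = 4 - ((v + v²) - 6) = 4 - (-6 + v + v²) = 4 + (6 - v - v²) = 10 - v - v²)
x(13) - 138*(-105) = (10 - 1*13 - 1*13²) - 138*(-105) = (10 - 13 - 1*169) + 14490 = (10 - 13 - 169) + 14490 = -172 + 14490 = 14318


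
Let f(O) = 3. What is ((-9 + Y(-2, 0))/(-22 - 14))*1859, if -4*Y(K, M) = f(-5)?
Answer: 24167/48 ≈ 503.48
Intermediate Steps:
Y(K, M) = -¾ (Y(K, M) = -¼*3 = -¾)
((-9 + Y(-2, 0))/(-22 - 14))*1859 = ((-9 - ¾)/(-22 - 14))*1859 = -39/4/(-36)*1859 = -39/4*(-1/36)*1859 = (13/48)*1859 = 24167/48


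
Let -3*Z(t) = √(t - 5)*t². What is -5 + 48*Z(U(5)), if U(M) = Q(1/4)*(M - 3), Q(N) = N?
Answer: -5 - 6*I*√2 ≈ -5.0 - 8.4853*I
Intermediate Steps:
U(M) = -¾ + M/4 (U(M) = (M - 3)/4 = (-3 + M)/4 = -¾ + M/4)
Z(t) = -t²*√(-5 + t)/3 (Z(t) = -√(t - 5)*t²/3 = -√(-5 + t)*t²/3 = -t²*√(-5 + t)/3)
-5 + 48*Z(U(5)) = -5 + 48*(-(-¾ + (¼)*5)²*√(-5 + (-¾ + (¼)*5))/3) = -5 + 48*(-(-¾ + 5/4)²*√(-5 + (-¾ + 5/4))/3) = -5 + 48*(-(½)²*√(-5 + ½)/3) = -5 + 48*(-⅓*¼*√(-9/2)) = -5 + 48*(-⅓*¼*3*I*√2/2) = -5 + 48*(-I*√2/8) = -5 - 6*I*√2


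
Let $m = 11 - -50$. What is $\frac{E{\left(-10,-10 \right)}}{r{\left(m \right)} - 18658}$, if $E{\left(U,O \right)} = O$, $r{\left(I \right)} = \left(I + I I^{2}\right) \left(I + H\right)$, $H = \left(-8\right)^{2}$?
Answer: $- \frac{5}{14180796} \approx -3.5259 \cdot 10^{-7}$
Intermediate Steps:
$H = 64$
$m = 61$ ($m = 11 + 50 = 61$)
$r{\left(I \right)} = \left(64 + I\right) \left(I + I^{3}\right)$ ($r{\left(I \right)} = \left(I + I I^{2}\right) \left(I + 64\right) = \left(I + I^{3}\right) \left(64 + I\right) = \left(64 + I\right) \left(I + I^{3}\right)$)
$\frac{E{\left(-10,-10 \right)}}{r{\left(m \right)} - 18658} = - \frac{10}{61 \left(64 + 61 + 61^{3} + 64 \cdot 61^{2}\right) - 18658} = - \frac{10}{61 \left(64 + 61 + 226981 + 64 \cdot 3721\right) - 18658} = - \frac{10}{61 \left(64 + 61 + 226981 + 238144\right) - 18658} = - \frac{10}{61 \cdot 465250 - 18658} = - \frac{10}{28380250 - 18658} = - \frac{10}{28361592} = \left(-10\right) \frac{1}{28361592} = - \frac{5}{14180796}$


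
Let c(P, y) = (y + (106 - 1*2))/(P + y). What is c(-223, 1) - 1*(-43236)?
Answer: 3199429/74 ≈ 43236.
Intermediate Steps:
c(P, y) = (104 + y)/(P + y) (c(P, y) = (y + (106 - 2))/(P + y) = (y + 104)/(P + y) = (104 + y)/(P + y))
c(-223, 1) - 1*(-43236) = (104 + 1)/(-223 + 1) - 1*(-43236) = 105/(-222) + 43236 = -1/222*105 + 43236 = -35/74 + 43236 = 3199429/74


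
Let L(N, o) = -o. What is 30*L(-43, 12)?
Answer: -360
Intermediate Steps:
30*L(-43, 12) = 30*(-1*12) = 30*(-12) = -360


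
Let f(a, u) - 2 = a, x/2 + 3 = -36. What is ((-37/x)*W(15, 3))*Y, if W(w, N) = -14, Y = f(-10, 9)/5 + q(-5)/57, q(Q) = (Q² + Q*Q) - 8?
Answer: 21238/3705 ≈ 5.7323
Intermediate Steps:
x = -78 (x = -6 + 2*(-36) = -6 - 72 = -78)
q(Q) = -8 + 2*Q² (q(Q) = (Q² + Q²) - 8 = 2*Q² - 8 = -8 + 2*Q²)
f(a, u) = 2 + a
Y = -82/95 (Y = (2 - 10)/5 + (-8 + 2*(-5)²)/57 = -8*⅕ + (-8 + 2*25)*(1/57) = -8/5 + (-8 + 50)*(1/57) = -8/5 + 42*(1/57) = -8/5 + 14/19 = -82/95 ≈ -0.86316)
((-37/x)*W(15, 3))*Y = (-37/(-78)*(-14))*(-82/95) = (-37*(-1/78)*(-14))*(-82/95) = ((37/78)*(-14))*(-82/95) = -259/39*(-82/95) = 21238/3705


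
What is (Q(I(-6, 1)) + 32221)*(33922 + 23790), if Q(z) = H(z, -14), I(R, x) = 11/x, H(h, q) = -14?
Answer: 1858730384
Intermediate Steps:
Q(z) = -14
(Q(I(-6, 1)) + 32221)*(33922 + 23790) = (-14 + 32221)*(33922 + 23790) = 32207*57712 = 1858730384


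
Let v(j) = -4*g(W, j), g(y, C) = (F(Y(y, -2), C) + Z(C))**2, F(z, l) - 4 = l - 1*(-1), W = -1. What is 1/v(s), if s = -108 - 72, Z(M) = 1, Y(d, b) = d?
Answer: -1/121104 ≈ -8.2574e-6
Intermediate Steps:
F(z, l) = 5 + l (F(z, l) = 4 + (l - 1*(-1)) = 4 + (l + 1) = 4 + (1 + l) = 5 + l)
s = -180
g(y, C) = (6 + C)**2 (g(y, C) = ((5 + C) + 1)**2 = (6 + C)**2)
v(j) = -4*(6 + j)**2
1/v(s) = 1/(-4*(6 - 180)**2) = 1/(-4*(-174)**2) = 1/(-4*30276) = 1/(-121104) = -1/121104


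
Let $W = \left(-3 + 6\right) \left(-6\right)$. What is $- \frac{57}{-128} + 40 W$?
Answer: $- \frac{92103}{128} \approx -719.55$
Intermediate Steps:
$W = -18$ ($W = 3 \left(-6\right) = -18$)
$- \frac{57}{-128} + 40 W = - \frac{57}{-128} + 40 \left(-18\right) = \left(-57\right) \left(- \frac{1}{128}\right) - 720 = \frac{57}{128} - 720 = - \frac{92103}{128}$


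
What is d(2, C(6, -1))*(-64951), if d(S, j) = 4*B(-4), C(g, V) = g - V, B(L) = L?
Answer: 1039216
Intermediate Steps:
d(S, j) = -16 (d(S, j) = 4*(-4) = -16)
d(2, C(6, -1))*(-64951) = -16*(-64951) = 1039216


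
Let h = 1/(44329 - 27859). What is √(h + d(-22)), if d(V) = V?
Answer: I*√663080370/5490 ≈ 4.6904*I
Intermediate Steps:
h = 1/16470 ≈ 6.0716e-5
√(h + d(-22)) = √(1/16470 - 22) = √(-362339/16470) = I*√663080370/5490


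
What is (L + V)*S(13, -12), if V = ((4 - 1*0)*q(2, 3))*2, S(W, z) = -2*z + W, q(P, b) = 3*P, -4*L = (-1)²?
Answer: 7067/4 ≈ 1766.8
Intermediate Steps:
L = -¼ (L = -¼*(-1)² = -¼*1 = -¼ ≈ -0.25000)
S(W, z) = W - 2*z
V = 48 (V = ((4 - 1*0)*(3*2))*2 = ((4 + 0)*6)*2 = (4*6)*2 = 24*2 = 48)
(L + V)*S(13, -12) = (-¼ + 48)*(13 - 2*(-12)) = 191*(13 + 24)/4 = (191/4)*37 = 7067/4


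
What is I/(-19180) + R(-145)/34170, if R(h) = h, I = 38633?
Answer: -18898153/9362580 ≈ -2.0185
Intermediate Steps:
I/(-19180) + R(-145)/34170 = 38633/(-19180) - 145/34170 = 38633*(-1/19180) - 145*1/34170 = -5519/2740 - 29/6834 = -18898153/9362580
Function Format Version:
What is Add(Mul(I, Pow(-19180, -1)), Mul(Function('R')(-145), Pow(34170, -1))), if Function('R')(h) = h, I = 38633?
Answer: Rational(-18898153, 9362580) ≈ -2.0185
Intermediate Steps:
Add(Mul(I, Pow(-19180, -1)), Mul(Function('R')(-145), Pow(34170, -1))) = Add(Mul(38633, Pow(-19180, -1)), Mul(-145, Pow(34170, -1))) = Add(Mul(38633, Rational(-1, 19180)), Mul(-145, Rational(1, 34170))) = Add(Rational(-5519, 2740), Rational(-29, 6834)) = Rational(-18898153, 9362580)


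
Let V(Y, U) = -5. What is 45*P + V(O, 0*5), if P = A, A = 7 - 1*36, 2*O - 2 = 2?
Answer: -1310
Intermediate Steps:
O = 2 (O = 1 + (1/2)*2 = 1 + 1 = 2)
A = -29 (A = 7 - 36 = -29)
P = -29
45*P + V(O, 0*5) = 45*(-29) - 5 = -1305 - 5 = -1310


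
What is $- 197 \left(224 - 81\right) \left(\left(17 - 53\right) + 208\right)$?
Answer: $-4845412$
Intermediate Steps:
$- 197 \left(224 - 81\right) \left(\left(17 - 53\right) + 208\right) = - 197 \cdot 143 \left(-36 + 208\right) = - 197 \cdot 143 \cdot 172 = \left(-197\right) 24596 = -4845412$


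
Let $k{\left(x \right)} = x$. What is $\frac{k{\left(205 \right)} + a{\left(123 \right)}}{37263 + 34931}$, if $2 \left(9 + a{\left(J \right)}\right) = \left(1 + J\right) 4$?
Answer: $\frac{222}{36097} \approx 0.0061501$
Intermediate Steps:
$a{\left(J \right)} = -7 + 2 J$ ($a{\left(J \right)} = -9 + \frac{\left(1 + J\right) 4}{2} = -9 + \frac{4 + 4 J}{2} = -9 + \left(2 + 2 J\right) = -7 + 2 J$)
$\frac{k{\left(205 \right)} + a{\left(123 \right)}}{37263 + 34931} = \frac{205 + \left(-7 + 2 \cdot 123\right)}{37263 + 34931} = \frac{205 + \left(-7 + 246\right)}{72194} = \left(205 + 239\right) \frac{1}{72194} = 444 \cdot \frac{1}{72194} = \frac{222}{36097}$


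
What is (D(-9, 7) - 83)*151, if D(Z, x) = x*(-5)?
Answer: -17818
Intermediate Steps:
D(Z, x) = -5*x
(D(-9, 7) - 83)*151 = (-5*7 - 83)*151 = (-35 - 83)*151 = -118*151 = -17818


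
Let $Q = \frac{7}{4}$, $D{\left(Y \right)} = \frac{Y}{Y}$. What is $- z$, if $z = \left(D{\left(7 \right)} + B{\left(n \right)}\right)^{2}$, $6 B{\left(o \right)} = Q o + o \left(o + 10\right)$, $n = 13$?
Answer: $- \frac{190969}{64} \approx -2983.9$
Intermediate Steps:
$D{\left(Y \right)} = 1$
$Q = \frac{7}{4}$ ($Q = 7 \cdot \frac{1}{4} = \frac{7}{4} \approx 1.75$)
$B{\left(o \right)} = \frac{7 o}{24} + \frac{o \left(10 + o\right)}{6}$ ($B{\left(o \right)} = \frac{\frac{7 o}{4} + o \left(o + 10\right)}{6} = \frac{\frac{7 o}{4} + o \left(10 + o\right)}{6} = \frac{7 o}{24} + \frac{o \left(10 + o\right)}{6}$)
$z = \frac{190969}{64}$ ($z = \left(1 + \frac{1}{24} \cdot 13 \left(47 + 4 \cdot 13\right)\right)^{2} = \left(1 + \frac{1}{24} \cdot 13 \left(47 + 52\right)\right)^{2} = \left(1 + \frac{1}{24} \cdot 13 \cdot 99\right)^{2} = \left(1 + \frac{429}{8}\right)^{2} = \left(\frac{437}{8}\right)^{2} = \frac{190969}{64} \approx 2983.9$)
$- z = \left(-1\right) \frac{190969}{64} = - \frac{190969}{64}$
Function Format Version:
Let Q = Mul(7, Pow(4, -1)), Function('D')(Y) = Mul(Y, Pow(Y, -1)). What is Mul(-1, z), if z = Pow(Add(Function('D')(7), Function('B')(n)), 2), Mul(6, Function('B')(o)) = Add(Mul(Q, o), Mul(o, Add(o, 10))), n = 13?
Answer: Rational(-190969, 64) ≈ -2983.9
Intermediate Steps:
Function('D')(Y) = 1
Q = Rational(7, 4) (Q = Mul(7, Rational(1, 4)) = Rational(7, 4) ≈ 1.7500)
Function('B')(o) = Add(Mul(Rational(7, 24), o), Mul(Rational(1, 6), o, Add(10, o))) (Function('B')(o) = Mul(Rational(1, 6), Add(Mul(Rational(7, 4), o), Mul(o, Add(o, 10)))) = Mul(Rational(1, 6), Add(Mul(Rational(7, 4), o), Mul(o, Add(10, o)))) = Add(Mul(Rational(7, 24), o), Mul(Rational(1, 6), o, Add(10, o))))
z = Rational(190969, 64) (z = Pow(Add(1, Mul(Rational(1, 24), 13, Add(47, Mul(4, 13)))), 2) = Pow(Add(1, Mul(Rational(1, 24), 13, Add(47, 52))), 2) = Pow(Add(1, Mul(Rational(1, 24), 13, 99)), 2) = Pow(Add(1, Rational(429, 8)), 2) = Pow(Rational(437, 8), 2) = Rational(190969, 64) ≈ 2983.9)
Mul(-1, z) = Mul(-1, Rational(190969, 64)) = Rational(-190969, 64)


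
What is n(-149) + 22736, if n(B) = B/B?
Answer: 22737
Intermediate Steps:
n(B) = 1
n(-149) + 22736 = 1 + 22736 = 22737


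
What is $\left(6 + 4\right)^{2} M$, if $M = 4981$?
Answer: $498100$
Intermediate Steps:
$\left(6 + 4\right)^{2} M = \left(6 + 4\right)^{2} \cdot 4981 = 10^{2} \cdot 4981 = 100 \cdot 4981 = 498100$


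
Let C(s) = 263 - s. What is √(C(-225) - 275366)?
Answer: 3*I*√30542 ≈ 524.29*I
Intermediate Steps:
√(C(-225) - 275366) = √((263 - 1*(-225)) - 275366) = √((263 + 225) - 275366) = √(488 - 275366) = √(-274878) = 3*I*√30542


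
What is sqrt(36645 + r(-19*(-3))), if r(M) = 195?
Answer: 2*sqrt(9210) ≈ 191.94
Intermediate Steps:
sqrt(36645 + r(-19*(-3))) = sqrt(36645 + 195) = sqrt(36840) = 2*sqrt(9210)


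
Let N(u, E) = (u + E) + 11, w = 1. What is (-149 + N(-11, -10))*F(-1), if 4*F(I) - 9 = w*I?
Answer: -318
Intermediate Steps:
N(u, E) = 11 + E + u (N(u, E) = (E + u) + 11 = 11 + E + u)
F(I) = 9/4 + I/4 (F(I) = 9/4 + (1*I)/4 = 9/4 + I/4)
(-149 + N(-11, -10))*F(-1) = (-149 + (11 - 10 - 11))*(9/4 + (1/4)*(-1)) = (-149 - 10)*(9/4 - 1/4) = -159*2 = -318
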